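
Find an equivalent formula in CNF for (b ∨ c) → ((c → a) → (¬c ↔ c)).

(b ∨ c) → ((c → a) → (¬c ↔ c))
= ¬(b ∨ c) ∨ ((c → a) → (¬c ↔ c))   [eliminate →]
= ¬(b ∨ c) ∨ ¬(c → a) ∨ (¬c ↔ c)   [eliminate →]
= ¬(b ∨ c) ∨ ¬(¬c ∨ a) ∨ (¬c ↔ c)   [eliminate →]
= ¬(b ∨ c) ∨ ¬(¬c ∨ a) ∨ ((¬c → c) ∧ (c → ¬c))   [eliminate ↔]
= ¬(b ∨ c) ∨ ¬(¬c ∨ a) ∨ ((¬¬c ∨ c) ∧ (c → ¬c))   [eliminate →]
= ¬(b ∨ c) ∨ ¬(¬c ∨ a) ∨ ((¬¬c ∨ c) ∧ (¬c ∨ ¬c))   [eliminate →]
= (¬b ∧ ¬c) ∨ ¬(¬c ∨ a) ∨ ((¬¬c ∨ c) ∧ (¬c ∨ ¬c))   [De Morgan]
= (¬b ∧ ¬c) ∨ (¬¬c ∧ ¬a) ∨ ((¬¬c ∨ c) ∧ (¬c ∨ ¬c))   [De Morgan]
= (¬b ∧ ¬c) ∨ (c ∧ ¬a) ∨ ((¬¬c ∨ c) ∧ (¬c ∨ ¬c))   [double negation]
= (¬b ∧ ¬c) ∨ (c ∧ ¬a) ∨ ((c ∨ c) ∧ (¬c ∨ ¬c))   [double negation]
= (¬b ∨ c ∨ c ∨ c) ∧ (¬b ∨ c ∨ ¬c ∨ ¬c) ∧ (¬b ∨ ¬a ∨ c ∨ c) ∧ (¬b ∨ ¬a ∨ ¬c ∨ ¬c) ∧ (¬c ∨ c ∨ c ∨ c) ∧ (¬c ∨ c ∨ ¬c ∨ ¬c) ∧ (¬c ∨ ¬a ∨ c ∨ c) ∧ (¬c ∨ ¬a ∨ ¬c ∨ ¬c)   [distribute ∨ over ∧]
= (¬b ∨ c) ∧ (¬c ∨ ¬a)   [simplify]

(¬b ∨ c) ∧ (¬c ∨ ¬a)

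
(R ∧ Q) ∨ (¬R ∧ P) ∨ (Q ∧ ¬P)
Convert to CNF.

(Q ∨ ¬R) ∧ (Q ∨ P)

(R ∧ Q) ∨ (¬R ∧ P) ∨ (Q ∧ ¬P)
= (R ∨ ¬R ∨ Q) ∧ (R ∨ ¬R ∨ ¬P) ∧ (R ∨ P ∨ Q) ∧ (R ∨ P ∨ ¬P) ∧ (Q ∨ ¬R ∨ Q) ∧ (Q ∨ ¬R ∨ ¬P) ∧ (Q ∨ P ∨ Q) ∧ (Q ∨ P ∨ ¬P)   — distribute ∨ over ∧
= (Q ∨ ¬R) ∧ (Q ∨ P)   — simplify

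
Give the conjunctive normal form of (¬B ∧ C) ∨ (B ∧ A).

(¬B ∧ C) ∨ (B ∧ A)
≡ (¬B ∨ B) ∧ (¬B ∨ A) ∧ (C ∨ B) ∧ (C ∨ A)   [distribute ∨ over ∧]
≡ (¬B ∨ A) ∧ (C ∨ B) ∧ (C ∨ A)   [simplify]

(¬B ∨ A) ∧ (C ∨ B) ∧ (C ∨ A)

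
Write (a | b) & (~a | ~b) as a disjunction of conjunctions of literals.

(a & ~b) | (b & ~a)

(a | b) & (~a | ~b)
≡ (a & ~a) | (a & ~b) | (b & ~a) | (b & ~b)   [distribute & over |]
≡ (a & ~b) | (b & ~a)   [simplify]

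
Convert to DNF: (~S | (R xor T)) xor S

~S | (S & ~R & ~T) | (S & T & R)

(~S | (R xor T)) xor S
≡ ((~S | (R xor T)) & ~S) | (~(~S | (R xor T)) & S)   (expand xor)
≡ ((~S | (R & ~T) | (~R & T)) & ~S) | (~(~S | (R xor T)) & S)   (expand xor)
≡ ((~S | (R & ~T) | (~R & T)) & ~S) | (~(~S | (R & ~T) | (~R & T)) & S)   (expand xor)
≡ ((~S | (R & ~T) | (~R & T)) & ~S) | (~~S & ~(R & ~T) & ~(~R & T) & S)   (De Morgan)
≡ ((~S | (R & ~T) | (~R & T)) & ~S) | (S & ~(R & ~T) & ~(~R & T) & S)   (double negation)
≡ ((~S | (R & ~T) | (~R & T)) & ~S) | (S & (~R | ~~T) & ~(~R & T) & S)   (De Morgan)
≡ ((~S | (R & ~T) | (~R & T)) & ~S) | (S & (~R | T) & ~(~R & T) & S)   (double negation)
≡ ((~S | (R & ~T) | (~R & T)) & ~S) | (S & (~R | T) & (~~R | ~T) & S)   (De Morgan)
≡ ((~S | (R & ~T) | (~R & T)) & ~S) | (S & (~R | T) & (R | ~T) & S)   (double negation)
≡ (~S & ~S) | (R & ~T & ~S) | (~R & T & ~S) | (S & ~R & R & S) | (S & ~R & ~T & S) | (S & T & R & S) | (S & T & ~T & S)   (distribute & over |)
≡ ~S | (S & ~R & ~T) | (S & T & R)   (simplify)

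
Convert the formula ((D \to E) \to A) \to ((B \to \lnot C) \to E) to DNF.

(\lnot D \land \lnot A) \lor (B \land C) \lor E

((D \to E) \to A) \to ((B \to \lnot C) \to E)
⇔ \lnot ((D \to E) \to A) \lor ((B \to \lnot C) \to E)
⇔ \lnot (\lnot (D \to E) \lor A) \lor ((B \to \lnot C) \to E)
⇔ \lnot (\lnot (\lnot D \lor E) \lor A) \lor ((B \to \lnot C) \to E)
⇔ \lnot (\lnot (\lnot D \lor E) \lor A) \lor \lnot (B \to \lnot C) \lor E
⇔ \lnot (\lnot (\lnot D \lor E) \lor A) \lor \lnot (\lnot B \lor \lnot C) \lor E
⇔ (\lnot \lnot (\lnot D \lor E) \land \lnot A) \lor \lnot (\lnot B \lor \lnot C) \lor E
⇔ ((\lnot D \lor E) \land \lnot A) \lor \lnot (\lnot B \lor \lnot C) \lor E
⇔ ((\lnot D \lor E) \land \lnot A) \lor (\lnot \lnot B \land \lnot \lnot C) \lor E
⇔ ((\lnot D \lor E) \land \lnot A) \lor (B \land \lnot \lnot C) \lor E
⇔ ((\lnot D \lor E) \land \lnot A) \lor (B \land C) \lor E
⇔ (\lnot D \land \lnot A) \lor (E \land \lnot A) \lor (B \land C) \lor E
⇔ (\lnot D \land \lnot A) \lor (B \land C) \lor E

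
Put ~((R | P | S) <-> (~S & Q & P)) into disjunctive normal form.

~((R | P | S) <-> (~S & Q & P))
⇔ ~(((R | P | S) -> (~S & Q & P)) & ((~S & Q & P) -> (R | P | S)))   — eliminate <->
⇔ ~((~(R | P | S) | (~S & Q & P)) & ((~S & Q & P) -> (R | P | S)))   — eliminate ->
⇔ ~((~(R | P | S) | (~S & Q & P)) & (~(~S & Q & P) | R | P | S))   — eliminate ->
⇔ ~(~(R | P | S) | (~S & Q & P)) | ~(~(~S & Q & P) | R | P | S)   — De Morgan
⇔ (~~(R | P | S) & ~(~S & Q & P)) | ~(~(~S & Q & P) | R | P | S)   — De Morgan
⇔ ((R | P | S) & ~(~S & Q & P)) | ~(~(~S & Q & P) | R | P | S)   — double negation
⇔ ((R | P | S) & (~~S | ~Q | ~P)) | ~(~(~S & Q & P) | R | P | S)   — De Morgan
⇔ ((R | P | S) & (S | ~Q | ~P)) | ~(~(~S & Q & P) | R | P | S)   — double negation
⇔ ((R | P | S) & (S | ~Q | ~P)) | (~~(~S & Q & P) & ~R & ~P & ~S)   — De Morgan
⇔ ((R | P | S) & (S | ~Q | ~P)) | (~S & Q & P & ~R & ~P & ~S)   — double negation
⇔ (R & S) | (R & ~Q) | (R & ~P) | (P & S) | (P & ~Q) | (P & ~P) | (S & S) | (S & ~Q) | (S & ~P) | (~S & Q & P & ~R & ~P & ~S)   — distribute & over |
⇔ (R & ~Q) | (R & ~P) | (P & ~Q) | S   — simplify

(R & ~Q) | (R & ~P) | (P & ~Q) | S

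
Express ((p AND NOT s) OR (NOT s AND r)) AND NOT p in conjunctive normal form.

((p AND NOT s) OR (NOT s AND r)) AND NOT p
≡ (p OR NOT s) AND (p OR r) AND (NOT s OR NOT s) AND (NOT s OR r) AND NOT p   [distribute OR over AND]
≡ (p OR r) AND NOT s AND NOT p   [simplify]

(p OR r) AND NOT s AND NOT p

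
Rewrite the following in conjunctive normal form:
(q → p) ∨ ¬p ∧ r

(q → p) ∨ ¬p ∧ r
= ¬q ∨ p ∨ ¬p ∧ r   — eliminate →
= (¬q ∨ p ∨ ¬p) ∧ (¬q ∨ p ∨ r)   — distribute ∨ over ∧
= ¬q ∨ p ∨ r   — simplify

¬q ∨ p ∨ r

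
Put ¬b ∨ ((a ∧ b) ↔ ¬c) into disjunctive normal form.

¬b ∨ (¬a ∧ c) ∨ (¬c ∧ a ∧ b)

¬b ∨ ((a ∧ b) ↔ ¬c)
= ¬b ∨ (((a ∧ b) → ¬c) ∧ (¬c → (a ∧ b)))   (eliminate ↔)
= ¬b ∨ ((¬(a ∧ b) ∨ ¬c) ∧ (¬c → (a ∧ b)))   (eliminate →)
= ¬b ∨ ((¬(a ∧ b) ∨ ¬c) ∧ (¬¬c ∨ (a ∧ b)))   (eliminate →)
= ¬b ∨ ((¬a ∨ ¬b ∨ ¬c) ∧ (¬¬c ∨ (a ∧ b)))   (De Morgan)
= ¬b ∨ ((¬a ∨ ¬b ∨ ¬c) ∧ (c ∨ (a ∧ b)))   (double negation)
= ¬b ∨ (¬a ∧ c) ∨ (¬a ∧ a ∧ b) ∨ (¬b ∧ c) ∨ (¬b ∧ a ∧ b) ∨ (¬c ∧ c) ∨ (¬c ∧ a ∧ b)   (distribute ∧ over ∨)
= ¬b ∨ (¬a ∧ c) ∨ (¬c ∧ a ∧ b)   (simplify)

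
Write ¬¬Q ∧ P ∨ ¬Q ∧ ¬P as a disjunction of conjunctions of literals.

¬¬Q ∧ P ∨ ¬Q ∧ ¬P
= Q ∧ P ∨ ¬Q ∧ ¬P   [double negation]

Q ∧ P ∨ ¬Q ∧ ¬P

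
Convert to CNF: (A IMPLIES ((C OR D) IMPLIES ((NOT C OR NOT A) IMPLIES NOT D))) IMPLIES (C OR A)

(A IMPLIES ((C OR D) IMPLIES ((NOT C OR NOT A) IMPLIES NOT D))) IMPLIES (C OR A)
= NOT (A IMPLIES ((C OR D) IMPLIES ((NOT C OR NOT A) IMPLIES NOT D))) OR C OR A   [eliminate IMPLIES]
= NOT (NOT A OR ((C OR D) IMPLIES ((NOT C OR NOT A) IMPLIES NOT D))) OR C OR A   [eliminate IMPLIES]
= NOT (NOT A OR NOT (C OR D) OR ((NOT C OR NOT A) IMPLIES NOT D)) OR C OR A   [eliminate IMPLIES]
= NOT (NOT A OR NOT (C OR D) OR NOT (NOT C OR NOT A) OR NOT D) OR C OR A   [eliminate IMPLIES]
= (NOT NOT A AND NOT NOT (C OR D) AND NOT NOT (NOT C OR NOT A) AND NOT NOT D) OR C OR A   [De Morgan]
= (A AND NOT NOT (C OR D) AND NOT NOT (NOT C OR NOT A) AND NOT NOT D) OR C OR A   [double negation]
= (A AND (C OR D) AND NOT NOT (NOT C OR NOT A) AND NOT NOT D) OR C OR A   [double negation]
= (A AND (C OR D) AND (NOT C OR NOT A) AND NOT NOT D) OR C OR A   [double negation]
= (A AND (C OR D) AND (NOT C OR NOT A) AND D) OR C OR A   [double negation]
= (A OR C OR A) AND (C OR D OR C OR A) AND (NOT C OR NOT A OR C OR A) AND (D OR C OR A)   [distribute OR over AND]
= A OR C   [simplify]

A OR C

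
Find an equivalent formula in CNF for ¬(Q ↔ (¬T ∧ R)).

(Q ∨ ¬T) ∧ (Q ∨ R) ∧ (T ∨ ¬R ∨ ¬Q)

¬(Q ↔ (¬T ∧ R))
≡ ¬((Q → (¬T ∧ R)) ∧ ((¬T ∧ R) → Q))
≡ ¬((¬Q ∨ (¬T ∧ R)) ∧ ((¬T ∧ R) → Q))
≡ ¬((¬Q ∨ (¬T ∧ R)) ∧ (¬(¬T ∧ R) ∨ Q))
≡ ¬(¬Q ∨ (¬T ∧ R)) ∨ ¬(¬(¬T ∧ R) ∨ Q)
≡ (¬¬Q ∧ ¬(¬T ∧ R)) ∨ ¬(¬(¬T ∧ R) ∨ Q)
≡ (Q ∧ ¬(¬T ∧ R)) ∨ ¬(¬(¬T ∧ R) ∨ Q)
≡ (Q ∧ (¬¬T ∨ ¬R)) ∨ ¬(¬(¬T ∧ R) ∨ Q)
≡ (Q ∧ (T ∨ ¬R)) ∨ ¬(¬(¬T ∧ R) ∨ Q)
≡ (Q ∧ (T ∨ ¬R)) ∨ (¬¬(¬T ∧ R) ∧ ¬Q)
≡ (Q ∧ (T ∨ ¬R)) ∨ (¬T ∧ R ∧ ¬Q)
≡ (Q ∨ ¬T) ∧ (Q ∨ R) ∧ (Q ∨ ¬Q) ∧ (T ∨ ¬R ∨ ¬T) ∧ (T ∨ ¬R ∨ R) ∧ (T ∨ ¬R ∨ ¬Q)
≡ (Q ∨ ¬T) ∧ (Q ∨ R) ∧ (T ∨ ¬R ∨ ¬Q)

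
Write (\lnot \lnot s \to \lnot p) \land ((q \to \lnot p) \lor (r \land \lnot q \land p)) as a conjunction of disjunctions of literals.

(\lnot s \lor \lnot p) \land (\lnot q \lor \lnot p)

(\lnot \lnot s \to \lnot p) \land ((q \to \lnot p) \lor (r \land \lnot q \land p))
≡ (\lnot \lnot \lnot s \lor \lnot p) \land ((q \to \lnot p) \lor (r \land \lnot q \land p))   — eliminate \to
≡ (\lnot \lnot \lnot s \lor \lnot p) \land (\lnot q \lor \lnot p \lor (r \land \lnot q \land p))   — eliminate \to
≡ (\lnot s \lor \lnot p) \land (\lnot q \lor \lnot p \lor (r \land \lnot q \land p))   — double negation
≡ (\lnot s \lor \lnot p) \land (\lnot q \lor \lnot p \lor r) \land (\lnot q \lor \lnot p \lor \lnot q) \land (\lnot q \lor \lnot p \lor p)   — distribute \lor over \land
≡ (\lnot s \lor \lnot p) \land (\lnot q \lor \lnot p)   — simplify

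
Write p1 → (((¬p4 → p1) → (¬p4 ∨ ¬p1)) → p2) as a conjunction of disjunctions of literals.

p1 → (((¬p4 → p1) → (¬p4 ∨ ¬p1)) → p2)
≡ ¬p1 ∨ (((¬p4 → p1) → (¬p4 ∨ ¬p1)) → p2)
≡ ¬p1 ∨ ¬((¬p4 → p1) → (¬p4 ∨ ¬p1)) ∨ p2
≡ ¬p1 ∨ ¬(¬(¬p4 → p1) ∨ ¬p4 ∨ ¬p1) ∨ p2
≡ ¬p1 ∨ ¬(¬(¬¬p4 ∨ p1) ∨ ¬p4 ∨ ¬p1) ∨ p2
≡ ¬p1 ∨ (¬¬(¬¬p4 ∨ p1) ∧ ¬¬p4 ∧ ¬¬p1) ∨ p2
≡ ¬p1 ∨ ((¬¬p4 ∨ p1) ∧ ¬¬p4 ∧ ¬¬p1) ∨ p2
≡ ¬p1 ∨ ((p4 ∨ p1) ∧ ¬¬p4 ∧ ¬¬p1) ∨ p2
≡ ¬p1 ∨ ((p4 ∨ p1) ∧ p4 ∧ ¬¬p1) ∨ p2
≡ ¬p1 ∨ ((p4 ∨ p1) ∧ p4 ∧ p1) ∨ p2
≡ (¬p1 ∨ p4 ∨ p1 ∨ p2) ∧ (¬p1 ∨ p4 ∨ p2) ∧ (¬p1 ∨ p1 ∨ p2)
≡ ¬p1 ∨ p4 ∨ p2

¬p1 ∨ p4 ∨ p2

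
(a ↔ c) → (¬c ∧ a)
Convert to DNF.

(a ∧ ¬c) ∨ (c ∧ ¬a)

(a ↔ c) → (¬c ∧ a)
≡ ¬(a ↔ c) ∨ (¬c ∧ a)   [eliminate →]
≡ ¬((a → c) ∧ (c → a)) ∨ (¬c ∧ a)   [eliminate ↔]
≡ ¬((¬a ∨ c) ∧ (c → a)) ∨ (¬c ∧ a)   [eliminate →]
≡ ¬((¬a ∨ c) ∧ (¬c ∨ a)) ∨ (¬c ∧ a)   [eliminate →]
≡ ¬(¬a ∨ c) ∨ ¬(¬c ∨ a) ∨ (¬c ∧ a)   [De Morgan]
≡ (¬¬a ∧ ¬c) ∨ ¬(¬c ∨ a) ∨ (¬c ∧ a)   [De Morgan]
≡ (a ∧ ¬c) ∨ ¬(¬c ∨ a) ∨ (¬c ∧ a)   [double negation]
≡ (a ∧ ¬c) ∨ (¬¬c ∧ ¬a) ∨ (¬c ∧ a)   [De Morgan]
≡ (a ∧ ¬c) ∨ (c ∧ ¬a) ∨ (¬c ∧ a)   [double negation]
≡ (a ∧ ¬c) ∨ (c ∧ ¬a)   [simplify]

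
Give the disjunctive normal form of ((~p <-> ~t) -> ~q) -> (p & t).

(~t & ~p & q) | (p & t)

((~p <-> ~t) -> ~q) -> (p & t)
≡ ~((~p <-> ~t) -> ~q) | (p & t)   [eliminate ->]
≡ ~(~(~p <-> ~t) | ~q) | (p & t)   [eliminate ->]
≡ ~(~((~p -> ~t) & (~t -> ~p)) | ~q) | (p & t)   [eliminate <->]
≡ ~(~((~~p | ~t) & (~t -> ~p)) | ~q) | (p & t)   [eliminate ->]
≡ ~(~((~~p | ~t) & (~~t | ~p)) | ~q) | (p & t)   [eliminate ->]
≡ (~~((~~p | ~t) & (~~t | ~p)) & ~~q) | (p & t)   [De Morgan]
≡ ((~~p | ~t) & (~~t | ~p) & ~~q) | (p & t)   [double negation]
≡ ((p | ~t) & (~~t | ~p) & ~~q) | (p & t)   [double negation]
≡ ((p | ~t) & (t | ~p) & ~~q) | (p & t)   [double negation]
≡ ((p | ~t) & (t | ~p) & q) | (p & t)   [double negation]
≡ (p & t & q) | (p & ~p & q) | (~t & t & q) | (~t & ~p & q) | (p & t)   [distribute & over |]
≡ (~t & ~p & q) | (p & t)   [simplify]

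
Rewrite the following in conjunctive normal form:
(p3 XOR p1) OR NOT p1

NOT p3 OR NOT p1

(p3 XOR p1) OR NOT p1
⇔ ((p3 OR p1) AND NOT (p3 AND p1)) OR NOT p1   [expand XOR]
⇔ ((p3 OR p1) AND (NOT p3 OR NOT p1)) OR NOT p1   [De Morgan]
⇔ (p3 OR p1 OR NOT p1) AND (NOT p3 OR NOT p1 OR NOT p1)   [distribute OR over AND]
⇔ NOT p3 OR NOT p1   [simplify]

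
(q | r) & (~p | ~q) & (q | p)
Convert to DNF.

(q & ~p) | (r & ~q & p)

(q | r) & (~p | ~q) & (q | p)
= (q & ~p & q) | (q & ~p & p) | (q & ~q & q) | (q & ~q & p) | (r & ~p & q) | (r & ~p & p) | (r & ~q & q) | (r & ~q & p)
= (q & ~p) | (r & ~q & p)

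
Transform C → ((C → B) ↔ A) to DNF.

C → ((C → B) ↔ A)
≡ ¬C ∨ ((C → B) ↔ A)   [eliminate →]
≡ ¬C ∨ (((C → B) → A) ∧ (A → (C → B)))   [eliminate ↔]
≡ ¬C ∨ ((¬(C → B) ∨ A) ∧ (A → (C → B)))   [eliminate →]
≡ ¬C ∨ ((¬(¬C ∨ B) ∨ A) ∧ (A → (C → B)))   [eliminate →]
≡ ¬C ∨ ((¬(¬C ∨ B) ∨ A) ∧ (¬A ∨ (C → B)))   [eliminate →]
≡ ¬C ∨ ((¬(¬C ∨ B) ∨ A) ∧ (¬A ∨ ¬C ∨ B))   [eliminate →]
≡ ¬C ∨ (((¬¬C ∧ ¬B) ∨ A) ∧ (¬A ∨ ¬C ∨ B))   [De Morgan]
≡ ¬C ∨ (((C ∧ ¬B) ∨ A) ∧ (¬A ∨ ¬C ∨ B))   [double negation]
≡ ¬C ∨ (C ∧ ¬B ∧ ¬A) ∨ (C ∧ ¬B ∧ ¬C) ∨ (C ∧ ¬B ∧ B) ∨ (A ∧ ¬A) ∨ (A ∧ ¬C) ∨ (A ∧ B)   [distribute ∧ over ∨]
≡ ¬C ∨ (C ∧ ¬B ∧ ¬A) ∨ (A ∧ B)   [simplify]

¬C ∨ (C ∧ ¬B ∧ ¬A) ∨ (A ∧ B)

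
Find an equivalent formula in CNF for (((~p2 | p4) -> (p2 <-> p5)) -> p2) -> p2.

(((~p2 | p4) -> (p2 <-> p5)) -> p2) -> p2
≡ ~(((~p2 | p4) -> (p2 <-> p5)) -> p2) | p2   (eliminate ->)
≡ ~(~((~p2 | p4) -> (p2 <-> p5)) | p2) | p2   (eliminate ->)
≡ ~(~(~(~p2 | p4) | (p2 <-> p5)) | p2) | p2   (eliminate ->)
≡ ~(~(~(~p2 | p4) | ((p2 -> p5) & (p5 -> p2))) | p2) | p2   (eliminate <->)
≡ ~(~(~(~p2 | p4) | ((~p2 | p5) & (p5 -> p2))) | p2) | p2   (eliminate ->)
≡ ~(~(~(~p2 | p4) | ((~p2 | p5) & (~p5 | p2))) | p2) | p2   (eliminate ->)
≡ (~~(~(~p2 | p4) | ((~p2 | p5) & (~p5 | p2))) & ~p2) | p2   (De Morgan)
≡ ((~(~p2 | p4) | ((~p2 | p5) & (~p5 | p2))) & ~p2) | p2   (double negation)
≡ (((~~p2 & ~p4) | ((~p2 | p5) & (~p5 | p2))) & ~p2) | p2   (De Morgan)
≡ (((p2 & ~p4) | ((~p2 | p5) & (~p5 | p2))) & ~p2) | p2   (double negation)
≡ (p2 | ~p2 | p5 | p2) & (p2 | ~p5 | p2 | p2) & (~p4 | ~p2 | p5 | p2) & (~p4 | ~p5 | p2 | p2) & (~p2 | p2)   (distribute | over &)
≡ p2 | ~p5   (simplify)

p2 | ~p5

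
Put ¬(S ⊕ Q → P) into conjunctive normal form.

¬(S ⊕ Q → P)
⇔ ¬(¬(S ⊕ Q) ∨ P)
⇔ ¬(¬((S ∨ Q) ∧ ¬(S ∧ Q)) ∨ P)
⇔ ¬¬((S ∨ Q) ∧ ¬(S ∧ Q)) ∧ ¬P
⇔ (S ∨ Q) ∧ ¬(S ∧ Q) ∧ ¬P
⇔ (S ∨ Q) ∧ (¬S ∨ ¬Q) ∧ ¬P

(S ∨ Q) ∧ (¬S ∨ ¬Q) ∧ ¬P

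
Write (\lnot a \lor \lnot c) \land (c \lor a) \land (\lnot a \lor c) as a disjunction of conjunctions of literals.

\lnot a \land c

(\lnot a \lor \lnot c) \land (c \lor a) \land (\lnot a \lor c)
≡ (\lnot a \land c \land \lnot a) \lor (\lnot a \land c \land c) \lor (\lnot a \land a \land \lnot a) \lor (\lnot a \land a \land c) \lor (\lnot c \land c \land \lnot a) \lor (\lnot c \land c \land c) \lor (\lnot c \land a \land \lnot a) \lor (\lnot c \land a \land c)   [distribute \land over \lor]
≡ \lnot a \land c   [simplify]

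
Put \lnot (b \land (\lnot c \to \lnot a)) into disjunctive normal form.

\lnot b \lor \lnot c \land a

\lnot (b \land (\lnot c \to \lnot a))
= \lnot (b \land (\lnot \lnot c \lor \lnot a))   (eliminate \to)
= \lnot b \lor \lnot (\lnot \lnot c \lor \lnot a)   (De Morgan)
= \lnot b \lor \lnot \lnot \lnot c \land \lnot \lnot a   (De Morgan)
= \lnot b \lor \lnot c \land \lnot \lnot a   (double negation)
= \lnot b \lor \lnot c \land a   (double negation)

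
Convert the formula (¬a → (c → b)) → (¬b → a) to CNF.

(¬a → (c → b)) → (¬b → a)
= ¬(¬a → (c → b)) ∨ (¬b → a)   [eliminate →]
= ¬(¬¬a ∨ (c → b)) ∨ (¬b → a)   [eliminate →]
= ¬(¬¬a ∨ ¬c ∨ b) ∨ (¬b → a)   [eliminate →]
= ¬(¬¬a ∨ ¬c ∨ b) ∨ ¬¬b ∨ a   [eliminate →]
= (¬¬¬a ∧ ¬¬c ∧ ¬b) ∨ ¬¬b ∨ a   [De Morgan]
= (¬a ∧ ¬¬c ∧ ¬b) ∨ ¬¬b ∨ a   [double negation]
= (¬a ∧ c ∧ ¬b) ∨ ¬¬b ∨ a   [double negation]
= (¬a ∧ c ∧ ¬b) ∨ b ∨ a   [double negation]
= (¬a ∨ b ∨ a) ∧ (c ∨ b ∨ a) ∧ (¬b ∨ b ∨ a)   [distribute ∨ over ∧]
= c ∨ b ∨ a   [simplify]

c ∨ b ∨ a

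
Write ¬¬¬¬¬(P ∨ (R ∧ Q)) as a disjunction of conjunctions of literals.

(¬P ∧ ¬R) ∨ (¬P ∧ ¬Q)

¬¬¬¬¬(P ∨ (R ∧ Q))
≡ ¬¬¬(P ∨ (R ∧ Q))   — double negation
≡ ¬(P ∨ (R ∧ Q))   — double negation
≡ ¬P ∧ ¬(R ∧ Q)   — De Morgan
≡ ¬P ∧ (¬R ∨ ¬Q)   — De Morgan
≡ (¬P ∧ ¬R) ∨ (¬P ∧ ¬Q)   — distribute ∧ over ∨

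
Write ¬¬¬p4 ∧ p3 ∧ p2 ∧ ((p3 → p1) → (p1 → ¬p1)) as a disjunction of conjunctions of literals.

¬p4 ∧ p3 ∧ p2 ∧ ¬p1

¬¬¬p4 ∧ p3 ∧ p2 ∧ ((p3 → p1) → (p1 → ¬p1))
⇔ ¬¬¬p4 ∧ p3 ∧ p2 ∧ (¬(p3 → p1) ∨ (p1 → ¬p1))   [eliminate →]
⇔ ¬¬¬p4 ∧ p3 ∧ p2 ∧ (¬(¬p3 ∨ p1) ∨ (p1 → ¬p1))   [eliminate →]
⇔ ¬¬¬p4 ∧ p3 ∧ p2 ∧ (¬(¬p3 ∨ p1) ∨ ¬p1 ∨ ¬p1)   [eliminate →]
⇔ ¬p4 ∧ p3 ∧ p2 ∧ (¬(¬p3 ∨ p1) ∨ ¬p1 ∨ ¬p1)   [double negation]
⇔ ¬p4 ∧ p3 ∧ p2 ∧ ((¬¬p3 ∧ ¬p1) ∨ ¬p1 ∨ ¬p1)   [De Morgan]
⇔ ¬p4 ∧ p3 ∧ p2 ∧ ((p3 ∧ ¬p1) ∨ ¬p1 ∨ ¬p1)   [double negation]
⇔ (¬p4 ∧ p3 ∧ p2 ∧ p3 ∧ ¬p1) ∨ (¬p4 ∧ p3 ∧ p2 ∧ ¬p1) ∨ (¬p4 ∧ p3 ∧ p2 ∧ ¬p1)   [distribute ∧ over ∨]
⇔ ¬p4 ∧ p3 ∧ p2 ∧ ¬p1   [simplify]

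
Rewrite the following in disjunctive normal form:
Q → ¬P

¬Q ∨ ¬P

Q → ¬P
⇔ ¬Q ∨ ¬P   [eliminate →]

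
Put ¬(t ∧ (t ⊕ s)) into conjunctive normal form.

¬t ∨ s

¬(t ∧ (t ⊕ s))
⇔ ¬(t ∧ (t ∨ s) ∧ ¬(t ∧ s))   (expand ⊕)
⇔ ¬t ∨ ¬(t ∨ s) ∨ ¬¬(t ∧ s)   (De Morgan)
⇔ ¬t ∨ (¬t ∧ ¬s) ∨ ¬¬(t ∧ s)   (De Morgan)
⇔ ¬t ∨ (¬t ∧ ¬s) ∨ (t ∧ s)   (double negation)
⇔ (¬t ∨ ¬t ∨ t) ∧ (¬t ∨ ¬t ∨ s) ∧ (¬t ∨ ¬s ∨ t) ∧ (¬t ∨ ¬s ∨ s)   (distribute ∨ over ∧)
⇔ ¬t ∨ s   (simplify)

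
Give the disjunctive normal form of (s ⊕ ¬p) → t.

(¬s ∧ p) ∨ (¬p ∧ s) ∨ t

(s ⊕ ¬p) → t
≡ ¬(s ⊕ ¬p) ∨ t
≡ ¬((s ∧ ¬¬p) ∨ (¬s ∧ ¬p)) ∨ t
≡ (¬(s ∧ ¬¬p) ∧ ¬(¬s ∧ ¬p)) ∨ t
≡ ((¬s ∨ ¬¬¬p) ∧ ¬(¬s ∧ ¬p)) ∨ t
≡ ((¬s ∨ ¬p) ∧ ¬(¬s ∧ ¬p)) ∨ t
≡ ((¬s ∨ ¬p) ∧ (¬¬s ∨ ¬¬p)) ∨ t
≡ ((¬s ∨ ¬p) ∧ (s ∨ ¬¬p)) ∨ t
≡ ((¬s ∨ ¬p) ∧ (s ∨ p)) ∨ t
≡ (¬s ∧ s) ∨ (¬s ∧ p) ∨ (¬p ∧ s) ∨ (¬p ∧ p) ∨ t
≡ (¬s ∧ p) ∨ (¬p ∧ s) ∨ t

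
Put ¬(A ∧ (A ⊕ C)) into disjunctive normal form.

¬(A ∧ (A ⊕ C))
⇔ ¬(A ∧ (A ∧ ¬C ∨ ¬A ∧ C))   (expand ⊕)
⇔ ¬A ∨ ¬(A ∧ ¬C ∨ ¬A ∧ C)   (De Morgan)
⇔ ¬A ∨ ¬(A ∧ ¬C) ∧ ¬(¬A ∧ C)   (De Morgan)
⇔ ¬A ∨ (¬A ∨ ¬¬C) ∧ ¬(¬A ∧ C)   (De Morgan)
⇔ ¬A ∨ (¬A ∨ C) ∧ ¬(¬A ∧ C)   (double negation)
⇔ ¬A ∨ (¬A ∨ C) ∧ (¬¬A ∨ ¬C)   (De Morgan)
⇔ ¬A ∨ (¬A ∨ C) ∧ (A ∨ ¬C)   (double negation)
⇔ ¬A ∨ ¬A ∧ A ∨ ¬A ∧ ¬C ∨ C ∧ A ∨ C ∧ ¬C   (distribute ∧ over ∨)
⇔ ¬A ∨ C ∧ A   (simplify)

¬A ∨ C ∧ A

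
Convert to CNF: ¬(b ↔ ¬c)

(b ∨ ¬c) ∧ (c ∨ ¬b)

¬(b ↔ ¬c)
≡ ¬((b → ¬c) ∧ (¬c → b))   [eliminate ↔]
≡ ¬((¬b ∨ ¬c) ∧ (¬c → b))   [eliminate →]
≡ ¬((¬b ∨ ¬c) ∧ (¬¬c ∨ b))   [eliminate →]
≡ ¬(¬b ∨ ¬c) ∨ ¬(¬¬c ∨ b)   [De Morgan]
≡ (¬¬b ∧ ¬¬c) ∨ ¬(¬¬c ∨ b)   [De Morgan]
≡ (b ∧ ¬¬c) ∨ ¬(¬¬c ∨ b)   [double negation]
≡ (b ∧ c) ∨ ¬(¬¬c ∨ b)   [double negation]
≡ (b ∧ c) ∨ (¬¬¬c ∧ ¬b)   [De Morgan]
≡ (b ∧ c) ∨ (¬c ∧ ¬b)   [double negation]
≡ (b ∨ ¬c) ∧ (b ∨ ¬b) ∧ (c ∨ ¬c) ∧ (c ∨ ¬b)   [distribute ∨ over ∧]
≡ (b ∨ ¬c) ∧ (c ∨ ¬b)   [simplify]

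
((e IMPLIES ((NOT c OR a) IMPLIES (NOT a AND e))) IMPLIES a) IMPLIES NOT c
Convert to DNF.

(NOT e AND NOT a) OR (c AND NOT a) OR (NOT a AND e) OR NOT c

((e IMPLIES ((NOT c OR a) IMPLIES (NOT a AND e))) IMPLIES a) IMPLIES NOT c
= NOT ((e IMPLIES ((NOT c OR a) IMPLIES (NOT a AND e))) IMPLIES a) OR NOT c   — eliminate IMPLIES
= NOT (NOT (e IMPLIES ((NOT c OR a) IMPLIES (NOT a AND e))) OR a) OR NOT c   — eliminate IMPLIES
= NOT (NOT (NOT e OR ((NOT c OR a) IMPLIES (NOT a AND e))) OR a) OR NOT c   — eliminate IMPLIES
= NOT (NOT (NOT e OR NOT (NOT c OR a) OR (NOT a AND e)) OR a) OR NOT c   — eliminate IMPLIES
= (NOT NOT (NOT e OR NOT (NOT c OR a) OR (NOT a AND e)) AND NOT a) OR NOT c   — De Morgan
= ((NOT e OR NOT (NOT c OR a) OR (NOT a AND e)) AND NOT a) OR NOT c   — double negation
= ((NOT e OR (NOT NOT c AND NOT a) OR (NOT a AND e)) AND NOT a) OR NOT c   — De Morgan
= ((NOT e OR (c AND NOT a) OR (NOT a AND e)) AND NOT a) OR NOT c   — double negation
= (NOT e AND NOT a) OR (c AND NOT a AND NOT a) OR (NOT a AND e AND NOT a) OR NOT c   — distribute AND over OR
= (NOT e AND NOT a) OR (c AND NOT a) OR (NOT a AND e) OR NOT c   — simplify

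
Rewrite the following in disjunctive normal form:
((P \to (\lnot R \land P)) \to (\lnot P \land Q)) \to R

((P \to (\lnot R \land P)) \to (\lnot P \land Q)) \to R
= \lnot ((P \to (\lnot R \land P)) \to (\lnot P \land Q)) \lor R   [eliminate \to]
= \lnot (\lnot (P \to (\lnot R \land P)) \lor (\lnot P \land Q)) \lor R   [eliminate \to]
= \lnot (\lnot (\lnot P \lor (\lnot R \land P)) \lor (\lnot P \land Q)) \lor R   [eliminate \to]
= (\lnot \lnot (\lnot P \lor (\lnot R \land P)) \land \lnot (\lnot P \land Q)) \lor R   [De Morgan]
= ((\lnot P \lor (\lnot R \land P)) \land \lnot (\lnot P \land Q)) \lor R   [double negation]
= ((\lnot P \lor (\lnot R \land P)) \land (\lnot \lnot P \lor \lnot Q)) \lor R   [De Morgan]
= ((\lnot P \lor (\lnot R \land P)) \land (P \lor \lnot Q)) \lor R   [double negation]
= (\lnot P \land P) \lor (\lnot P \land \lnot Q) \lor (\lnot R \land P \land P) \lor (\lnot R \land P \land \lnot Q) \lor R   [distribute \land over \lor]
= (\lnot P \land \lnot Q) \lor (\lnot R \land P) \lor R   [simplify]

(\lnot P \land \lnot Q) \lor (\lnot R \land P) \lor R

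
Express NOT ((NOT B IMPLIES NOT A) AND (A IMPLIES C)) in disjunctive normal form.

NOT ((NOT B IMPLIES NOT A) AND (A IMPLIES C))
⇔ NOT ((NOT NOT B OR NOT A) AND (A IMPLIES C))   (eliminate IMPLIES)
⇔ NOT ((NOT NOT B OR NOT A) AND (NOT A OR C))   (eliminate IMPLIES)
⇔ NOT (NOT NOT B OR NOT A) OR NOT (NOT A OR C)   (De Morgan)
⇔ (NOT NOT NOT B AND NOT NOT A) OR NOT (NOT A OR C)   (De Morgan)
⇔ (NOT B AND NOT NOT A) OR NOT (NOT A OR C)   (double negation)
⇔ (NOT B AND A) OR NOT (NOT A OR C)   (double negation)
⇔ (NOT B AND A) OR (NOT NOT A AND NOT C)   (De Morgan)
⇔ (NOT B AND A) OR (A AND NOT C)   (double negation)

(NOT B AND A) OR (A AND NOT C)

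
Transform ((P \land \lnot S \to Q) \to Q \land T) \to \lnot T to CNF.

((P \land \lnot S \to Q) \to Q \land T) \to \lnot T
⇔ \lnot ((P \land \lnot S \to Q) \to Q \land T) \lor \lnot T   [eliminate \to]
⇔ \lnot (\lnot (P \land \lnot S \to Q) \lor Q \land T) \lor \lnot T   [eliminate \to]
⇔ \lnot (\lnot (\lnot (P \land \lnot S) \lor Q) \lor Q \land T) \lor \lnot T   [eliminate \to]
⇔ \lnot \lnot (\lnot (P \land \lnot S) \lor Q) \land \lnot (Q \land T) \lor \lnot T   [De Morgan]
⇔ (\lnot (P \land \lnot S) \lor Q) \land \lnot (Q \land T) \lor \lnot T   [double negation]
⇔ (\lnot P \lor \lnot \lnot S \lor Q) \land \lnot (Q \land T) \lor \lnot T   [De Morgan]
⇔ (\lnot P \lor S \lor Q) \land \lnot (Q \land T) \lor \lnot T   [double negation]
⇔ (\lnot P \lor S \lor Q) \land (\lnot Q \lor \lnot T) \lor \lnot T   [De Morgan]
⇔ (\lnot P \lor S \lor Q \lor \lnot T) \land (\lnot Q \lor \lnot T \lor \lnot T)   [distribute \lor over \land]
⇔ (\lnot P \lor S \lor Q \lor \lnot T) \land (\lnot Q \lor \lnot T)   [simplify]

(\lnot P \lor S \lor Q \lor \lnot T) \land (\lnot Q \lor \lnot T)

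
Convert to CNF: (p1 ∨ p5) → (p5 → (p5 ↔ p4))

(p1 ∨ p5) → (p5 → (p5 ↔ p4))
≡ ¬(p1 ∨ p5) ∨ (p5 → (p5 ↔ p4))   [eliminate →]
≡ ¬(p1 ∨ p5) ∨ ¬p5 ∨ (p5 ↔ p4)   [eliminate →]
≡ ¬(p1 ∨ p5) ∨ ¬p5 ∨ ((p5 → p4) ∧ (p4 → p5))   [eliminate ↔]
≡ ¬(p1 ∨ p5) ∨ ¬p5 ∨ ((¬p5 ∨ p4) ∧ (p4 → p5))   [eliminate →]
≡ ¬(p1 ∨ p5) ∨ ¬p5 ∨ ((¬p5 ∨ p4) ∧ (¬p4 ∨ p5))   [eliminate →]
≡ (¬p1 ∧ ¬p5) ∨ ¬p5 ∨ ((¬p5 ∨ p4) ∧ (¬p4 ∨ p5))   [De Morgan]
≡ (¬p1 ∨ ¬p5 ∨ ¬p5 ∨ p4) ∧ (¬p1 ∨ ¬p5 ∨ ¬p4 ∨ p5) ∧ (¬p5 ∨ ¬p5 ∨ ¬p5 ∨ p4) ∧ (¬p5 ∨ ¬p5 ∨ ¬p4 ∨ p5)   [distribute ∨ over ∧]
≡ ¬p5 ∨ p4   [simplify]

¬p5 ∨ p4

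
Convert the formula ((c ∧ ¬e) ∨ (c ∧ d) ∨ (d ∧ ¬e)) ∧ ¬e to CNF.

((c ∧ ¬e) ∨ (c ∧ d) ∨ (d ∧ ¬e)) ∧ ¬e
≡ (c ∨ c ∨ d) ∧ (c ∨ c ∨ ¬e) ∧ (c ∨ d ∨ d) ∧ (c ∨ d ∨ ¬e) ∧ (¬e ∨ c ∨ d) ∧ (¬e ∨ c ∨ ¬e) ∧ (¬e ∨ d ∨ d) ∧ (¬e ∨ d ∨ ¬e) ∧ ¬e   — distribute ∨ over ∧
≡ (c ∨ d) ∧ ¬e   — simplify

(c ∨ d) ∧ ¬e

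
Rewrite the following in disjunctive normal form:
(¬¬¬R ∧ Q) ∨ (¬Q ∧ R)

(¬¬¬R ∧ Q) ∨ (¬Q ∧ R)
⇔ (¬R ∧ Q) ∨ (¬Q ∧ R)   (double negation)

(¬R ∧ Q) ∨ (¬Q ∧ R)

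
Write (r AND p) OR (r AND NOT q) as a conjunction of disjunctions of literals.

r AND (p OR NOT q)

(r AND p) OR (r AND NOT q)
= (r OR r) AND (r OR NOT q) AND (p OR r) AND (p OR NOT q)
= r AND (p OR NOT q)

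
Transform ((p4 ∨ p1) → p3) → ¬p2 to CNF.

((p4 ∨ p1) → p3) → ¬p2
⇔ ¬((p4 ∨ p1) → p3) ∨ ¬p2
⇔ ¬(¬(p4 ∨ p1) ∨ p3) ∨ ¬p2
⇔ (¬¬(p4 ∨ p1) ∧ ¬p3) ∨ ¬p2
⇔ ((p4 ∨ p1) ∧ ¬p3) ∨ ¬p2
⇔ (p4 ∨ p1 ∨ ¬p2) ∧ (¬p3 ∨ ¬p2)

(p4 ∨ p1 ∨ ¬p2) ∧ (¬p3 ∨ ¬p2)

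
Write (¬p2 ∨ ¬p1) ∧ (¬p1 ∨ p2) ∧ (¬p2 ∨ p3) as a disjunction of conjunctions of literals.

(¬p2 ∨ ¬p1) ∧ (¬p1 ∨ p2) ∧ (¬p2 ∨ p3)
≡ (¬p2 ∧ ¬p1 ∧ ¬p2) ∨ (¬p2 ∧ ¬p1 ∧ p3) ∨ (¬p2 ∧ p2 ∧ ¬p2) ∨ (¬p2 ∧ p2 ∧ p3) ∨ (¬p1 ∧ ¬p1 ∧ ¬p2) ∨ (¬p1 ∧ ¬p1 ∧ p3) ∨ (¬p1 ∧ p2 ∧ ¬p2) ∨ (¬p1 ∧ p2 ∧ p3)   (distribute ∧ over ∨)
≡ (¬p2 ∧ ¬p1) ∨ (¬p1 ∧ p3)   (simplify)

(¬p2 ∧ ¬p1) ∨ (¬p1 ∧ p3)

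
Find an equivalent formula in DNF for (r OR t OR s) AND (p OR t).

(r AND p) OR t OR (s AND p)

(r OR t OR s) AND (p OR t)
≡ (r AND p) OR (r AND t) OR (t AND p) OR (t AND t) OR (s AND p) OR (s AND t)   [distribute AND over OR]
≡ (r AND p) OR t OR (s AND p)   [simplify]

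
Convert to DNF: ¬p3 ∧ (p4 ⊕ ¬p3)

¬p3 ∧ (p4 ⊕ ¬p3)
⇔ ¬p3 ∧ ((p4 ∧ ¬¬p3) ∨ (¬p4 ∧ ¬p3))   [expand ⊕]
⇔ ¬p3 ∧ ((p4 ∧ p3) ∨ (¬p4 ∧ ¬p3))   [double negation]
⇔ (¬p3 ∧ p4 ∧ p3) ∨ (¬p3 ∧ ¬p4 ∧ ¬p3)   [distribute ∧ over ∨]
⇔ ¬p3 ∧ ¬p4   [simplify]

¬p3 ∧ ¬p4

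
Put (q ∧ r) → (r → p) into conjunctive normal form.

(q ∧ r) → (r → p)
⇔ ¬(q ∧ r) ∨ (r → p)   — eliminate →
⇔ ¬(q ∧ r) ∨ ¬r ∨ p   — eliminate →
⇔ ¬q ∨ ¬r ∨ ¬r ∨ p   — De Morgan
⇔ ¬q ∨ ¬r ∨ p   — simplify

¬q ∨ ¬r ∨ p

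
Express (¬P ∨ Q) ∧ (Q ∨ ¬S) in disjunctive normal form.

¬P ∧ ¬S ∨ Q

(¬P ∨ Q) ∧ (Q ∨ ¬S)
= ¬P ∧ Q ∨ ¬P ∧ ¬S ∨ Q ∧ Q ∨ Q ∧ ¬S   [distribute ∧ over ∨]
= ¬P ∧ ¬S ∨ Q   [simplify]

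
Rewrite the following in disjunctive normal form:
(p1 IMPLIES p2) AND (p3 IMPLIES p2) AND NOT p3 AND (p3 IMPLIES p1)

(p1 IMPLIES p2) AND (p3 IMPLIES p2) AND NOT p3 AND (p3 IMPLIES p1)
≡ (NOT p1 OR p2) AND (p3 IMPLIES p2) AND NOT p3 AND (p3 IMPLIES p1)   — eliminate IMPLIES
≡ (NOT p1 OR p2) AND (NOT p3 OR p2) AND NOT p3 AND (p3 IMPLIES p1)   — eliminate IMPLIES
≡ (NOT p1 OR p2) AND (NOT p3 OR p2) AND NOT p3 AND (NOT p3 OR p1)   — eliminate IMPLIES
≡ (NOT p1 AND NOT p3 AND NOT p3 AND NOT p3) OR (NOT p1 AND NOT p3 AND NOT p3 AND p1) OR (NOT p1 AND p2 AND NOT p3 AND NOT p3) OR (NOT p1 AND p2 AND NOT p3 AND p1) OR (p2 AND NOT p3 AND NOT p3 AND NOT p3) OR (p2 AND NOT p3 AND NOT p3 AND p1) OR (p2 AND p2 AND NOT p3 AND NOT p3) OR (p2 AND p2 AND NOT p3 AND p1)   — distribute AND over OR
≡ (NOT p1 AND NOT p3) OR (p2 AND NOT p3)   — simplify

(NOT p1 AND NOT p3) OR (p2 AND NOT p3)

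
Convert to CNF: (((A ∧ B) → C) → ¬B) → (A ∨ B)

B ∨ A

(((A ∧ B) → C) → ¬B) → (A ∨ B)
≡ ¬(((A ∧ B) → C) → ¬B) ∨ A ∨ B   [eliminate →]
≡ ¬(¬((A ∧ B) → C) ∨ ¬B) ∨ A ∨ B   [eliminate →]
≡ ¬(¬(¬(A ∧ B) ∨ C) ∨ ¬B) ∨ A ∨ B   [eliminate →]
≡ (¬¬(¬(A ∧ B) ∨ C) ∧ ¬¬B) ∨ A ∨ B   [De Morgan]
≡ ((¬(A ∧ B) ∨ C) ∧ ¬¬B) ∨ A ∨ B   [double negation]
≡ ((¬A ∨ ¬B ∨ C) ∧ ¬¬B) ∨ A ∨ B   [De Morgan]
≡ ((¬A ∨ ¬B ∨ C) ∧ B) ∨ A ∨ B   [double negation]
≡ (¬A ∨ ¬B ∨ C ∨ A ∨ B) ∧ (B ∨ A ∨ B)   [distribute ∨ over ∧]
≡ B ∨ A   [simplify]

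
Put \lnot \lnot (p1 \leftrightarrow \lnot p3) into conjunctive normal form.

(\lnot p1 \lor \lnot p3) \land (p3 \lor p1)

\lnot \lnot (p1 \leftrightarrow \lnot p3)
≡ \lnot \lnot ((p1 \to \lnot p3) \land (\lnot p3 \to p1))   (eliminate \leftrightarrow)
≡ \lnot \lnot ((\lnot p1 \lor \lnot p3) \land (\lnot p3 \to p1))   (eliminate \to)
≡ \lnot \lnot ((\lnot p1 \lor \lnot p3) \land (\lnot \lnot p3 \lor p1))   (eliminate \to)
≡ (\lnot p1 \lor \lnot p3) \land (\lnot \lnot p3 \lor p1)   (double negation)
≡ (\lnot p1 \lor \lnot p3) \land (p3 \lor p1)   (double negation)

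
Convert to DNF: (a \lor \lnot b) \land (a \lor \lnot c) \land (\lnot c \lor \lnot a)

(a \land \lnot c) \lor (\lnot b \land \lnot c)

(a \lor \lnot b) \land (a \lor \lnot c) \land (\lnot c \lor \lnot a)
= (a \land a \land \lnot c) \lor (a \land a \land \lnot a) \lor (a \land \lnot c \land \lnot c) \lor (a \land \lnot c \land \lnot a) \lor (\lnot b \land a \land \lnot c) \lor (\lnot b \land a \land \lnot a) \lor (\lnot b \land \lnot c \land \lnot c) \lor (\lnot b \land \lnot c \land \lnot a)   (distribute \land over \lor)
= (a \land \lnot c) \lor (\lnot b \land \lnot c)   (simplify)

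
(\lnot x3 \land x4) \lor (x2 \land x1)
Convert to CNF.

(\lnot x3 \land x4) \lor (x2 \land x1)
≡ (\lnot x3 \lor x2) \land (\lnot x3 \lor x1) \land (x4 \lor x2) \land (x4 \lor x1)   [distribute \lor over \land]

(\lnot x3 \lor x2) \land (\lnot x3 \lor x1) \land (x4 \lor x2) \land (x4 \lor x1)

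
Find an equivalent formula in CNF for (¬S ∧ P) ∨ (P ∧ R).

(¬S ∧ P) ∨ (P ∧ R)
⇔ (¬S ∨ P) ∧ (¬S ∨ R) ∧ (P ∨ P) ∧ (P ∨ R)
⇔ (¬S ∨ R) ∧ P

(¬S ∨ R) ∧ P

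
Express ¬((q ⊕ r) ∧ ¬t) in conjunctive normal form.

¬((q ⊕ r) ∧ ¬t)
≡ ¬((q ∨ r) ∧ ¬(q ∧ r) ∧ ¬t)
≡ ¬(q ∨ r) ∨ ¬¬(q ∧ r) ∨ ¬¬t
≡ (¬q ∧ ¬r) ∨ ¬¬(q ∧ r) ∨ ¬¬t
≡ (¬q ∧ ¬r) ∨ (q ∧ r) ∨ ¬¬t
≡ (¬q ∧ ¬r) ∨ (q ∧ r) ∨ t
≡ (¬q ∨ q ∨ t) ∧ (¬q ∨ r ∨ t) ∧ (¬r ∨ q ∨ t) ∧ (¬r ∨ r ∨ t)
≡ (¬q ∨ r ∨ t) ∧ (¬r ∨ q ∨ t)

(¬q ∨ r ∨ t) ∧ (¬r ∨ q ∨ t)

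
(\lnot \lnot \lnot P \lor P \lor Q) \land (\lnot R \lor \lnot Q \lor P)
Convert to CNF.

\lnot R \lor \lnot Q \lor P

(\lnot \lnot \lnot P \lor P \lor Q) \land (\lnot R \lor \lnot Q \lor P)
≡ (\lnot P \lor P \lor Q) \land (\lnot R \lor \lnot Q \lor P)
≡ \lnot R \lor \lnot Q \lor P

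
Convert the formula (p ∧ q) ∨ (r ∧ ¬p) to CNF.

(p ∨ r) ∧ (q ∨ r) ∧ (q ∨ ¬p)

(p ∧ q) ∨ (r ∧ ¬p)
⇔ (p ∨ r) ∧ (p ∨ ¬p) ∧ (q ∨ r) ∧ (q ∨ ¬p)   (distribute ∨ over ∧)
⇔ (p ∨ r) ∧ (q ∨ r) ∧ (q ∨ ¬p)   (simplify)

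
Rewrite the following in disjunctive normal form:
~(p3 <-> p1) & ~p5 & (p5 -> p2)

~(p3 <-> p1) & ~p5 & (p5 -> p2)
⇔ ~((p3 -> p1) & (p1 -> p3)) & ~p5 & (p5 -> p2)   — eliminate <->
⇔ ~((~p3 | p1) & (p1 -> p3)) & ~p5 & (p5 -> p2)   — eliminate ->
⇔ ~((~p3 | p1) & (~p1 | p3)) & ~p5 & (p5 -> p2)   — eliminate ->
⇔ ~((~p3 | p1) & (~p1 | p3)) & ~p5 & (~p5 | p2)   — eliminate ->
⇔ (~(~p3 | p1) | ~(~p1 | p3)) & ~p5 & (~p5 | p2)   — De Morgan
⇔ ((~~p3 & ~p1) | ~(~p1 | p3)) & ~p5 & (~p5 | p2)   — De Morgan
⇔ ((p3 & ~p1) | ~(~p1 | p3)) & ~p5 & (~p5 | p2)   — double negation
⇔ ((p3 & ~p1) | (~~p1 & ~p3)) & ~p5 & (~p5 | p2)   — De Morgan
⇔ ((p3 & ~p1) | (p1 & ~p3)) & ~p5 & (~p5 | p2)   — double negation
⇔ (p3 & ~p1 & ~p5 & ~p5) | (p3 & ~p1 & ~p5 & p2) | (p1 & ~p3 & ~p5 & ~p5) | (p1 & ~p3 & ~p5 & p2)   — distribute & over |
⇔ (p3 & ~p1 & ~p5) | (p1 & ~p3 & ~p5)   — simplify

(p3 & ~p1 & ~p5) | (p1 & ~p3 & ~p5)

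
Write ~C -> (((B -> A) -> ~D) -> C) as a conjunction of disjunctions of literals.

~C -> (((B -> A) -> ~D) -> C)
= ~~C | (((B -> A) -> ~D) -> C)   [eliminate ->]
= ~~C | ~((B -> A) -> ~D) | C   [eliminate ->]
= ~~C | ~(~(B -> A) | ~D) | C   [eliminate ->]
= ~~C | ~(~(~B | A) | ~D) | C   [eliminate ->]
= C | ~(~(~B | A) | ~D) | C   [double negation]
= C | (~~(~B | A) & ~~D) | C   [De Morgan]
= C | ((~B | A) & ~~D) | C   [double negation]
= C | ((~B | A) & D) | C   [double negation]
= (C | ~B | A | C) & (C | D | C)   [distribute | over &]
= (C | ~B | A) & (C | D)   [simplify]

(C | ~B | A) & (C | D)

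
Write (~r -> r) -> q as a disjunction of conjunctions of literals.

~r | q

(~r -> r) -> q
⇔ ~(~r -> r) | q   [eliminate ->]
⇔ ~(~~r | r) | q   [eliminate ->]
⇔ (~~~r & ~r) | q   [De Morgan]
⇔ (~r & ~r) | q   [double negation]
⇔ ~r | q   [simplify]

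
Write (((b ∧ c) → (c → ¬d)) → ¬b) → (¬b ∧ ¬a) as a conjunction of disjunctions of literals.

(((b ∧ c) → (c → ¬d)) → ¬b) → (¬b ∧ ¬a)
≡ ¬(((b ∧ c) → (c → ¬d)) → ¬b) ∨ (¬b ∧ ¬a)   [eliminate →]
≡ ¬(¬((b ∧ c) → (c → ¬d)) ∨ ¬b) ∨ (¬b ∧ ¬a)   [eliminate →]
≡ ¬(¬(¬(b ∧ c) ∨ (c → ¬d)) ∨ ¬b) ∨ (¬b ∧ ¬a)   [eliminate →]
≡ ¬(¬(¬(b ∧ c) ∨ ¬c ∨ ¬d) ∨ ¬b) ∨ (¬b ∧ ¬a)   [eliminate →]
≡ (¬¬(¬(b ∧ c) ∨ ¬c ∨ ¬d) ∧ ¬¬b) ∨ (¬b ∧ ¬a)   [De Morgan]
≡ ((¬(b ∧ c) ∨ ¬c ∨ ¬d) ∧ ¬¬b) ∨ (¬b ∧ ¬a)   [double negation]
≡ ((¬b ∨ ¬c ∨ ¬c ∨ ¬d) ∧ ¬¬b) ∨ (¬b ∧ ¬a)   [De Morgan]
≡ ((¬b ∨ ¬c ∨ ¬c ∨ ¬d) ∧ b) ∨ (¬b ∧ ¬a)   [double negation]
≡ (¬b ∨ ¬c ∨ ¬c ∨ ¬d ∨ ¬b) ∧ (¬b ∨ ¬c ∨ ¬c ∨ ¬d ∨ ¬a) ∧ (b ∨ ¬b) ∧ (b ∨ ¬a)   [distribute ∨ over ∧]
≡ (¬b ∨ ¬c ∨ ¬d) ∧ (b ∨ ¬a)   [simplify]

(¬b ∨ ¬c ∨ ¬d) ∧ (b ∨ ¬a)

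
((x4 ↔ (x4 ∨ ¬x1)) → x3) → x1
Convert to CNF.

((x4 ↔ (x4 ∨ ¬x1)) → x3) → x1
= ¬((x4 ↔ (x4 ∨ ¬x1)) → x3) ∨ x1   [eliminate →]
= ¬(¬(x4 ↔ (x4 ∨ ¬x1)) ∨ x3) ∨ x1   [eliminate →]
= ¬(¬((x4 → (x4 ∨ ¬x1)) ∧ ((x4 ∨ ¬x1) → x4)) ∨ x3) ∨ x1   [eliminate ↔]
= ¬(¬((¬x4 ∨ x4 ∨ ¬x1) ∧ ((x4 ∨ ¬x1) → x4)) ∨ x3) ∨ x1   [eliminate →]
= ¬(¬((¬x4 ∨ x4 ∨ ¬x1) ∧ (¬(x4 ∨ ¬x1) ∨ x4)) ∨ x3) ∨ x1   [eliminate →]
= (¬¬((¬x4 ∨ x4 ∨ ¬x1) ∧ (¬(x4 ∨ ¬x1) ∨ x4)) ∧ ¬x3) ∨ x1   [De Morgan]
= ((¬x4 ∨ x4 ∨ ¬x1) ∧ (¬(x4 ∨ ¬x1) ∨ x4) ∧ ¬x3) ∨ x1   [double negation]
= ((¬x4 ∨ x4 ∨ ¬x1) ∧ ((¬x4 ∧ ¬¬x1) ∨ x4) ∧ ¬x3) ∨ x1   [De Morgan]
= ((¬x4 ∨ x4 ∨ ¬x1) ∧ ((¬x4 ∧ x1) ∨ x4) ∧ ¬x3) ∨ x1   [double negation]
= (¬x4 ∨ x4 ∨ ¬x1 ∨ x1) ∧ (¬x4 ∨ x4 ∨ x1) ∧ (x1 ∨ x4 ∨ x1) ∧ (¬x3 ∨ x1)   [distribute ∨ over ∧]
= (x1 ∨ x4) ∧ (¬x3 ∨ x1)   [simplify]

(x1 ∨ x4) ∧ (¬x3 ∨ x1)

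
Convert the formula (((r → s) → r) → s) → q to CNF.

(r ∨ q) ∧ (¬s ∨ q)

(((r → s) → r) → s) → q
⇔ ¬(((r → s) → r) → s) ∨ q   [eliminate →]
⇔ ¬(¬((r → s) → r) ∨ s) ∨ q   [eliminate →]
⇔ ¬(¬(¬(r → s) ∨ r) ∨ s) ∨ q   [eliminate →]
⇔ ¬(¬(¬(¬r ∨ s) ∨ r) ∨ s) ∨ q   [eliminate →]
⇔ (¬¬(¬(¬r ∨ s) ∨ r) ∧ ¬s) ∨ q   [De Morgan]
⇔ ((¬(¬r ∨ s) ∨ r) ∧ ¬s) ∨ q   [double negation]
⇔ (((¬¬r ∧ ¬s) ∨ r) ∧ ¬s) ∨ q   [De Morgan]
⇔ (((r ∧ ¬s) ∨ r) ∧ ¬s) ∨ q   [double negation]
⇔ (r ∨ r ∨ q) ∧ (¬s ∨ r ∨ q) ∧ (¬s ∨ q)   [distribute ∨ over ∧]
⇔ (r ∨ q) ∧ (¬s ∨ q)   [simplify]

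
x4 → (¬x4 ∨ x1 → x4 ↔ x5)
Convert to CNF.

¬x4 ∨ x5

x4 → (¬x4 ∨ x1 → x4 ↔ x5)
≡ ¬x4 ∨ (¬x4 ∨ x1 → x4 ↔ x5)
≡ ¬x4 ∨ ((¬x4 ∨ x1 → x4) → x5) ∧ (x5 → (¬x4 ∨ x1 → x4))
≡ ¬x4 ∨ (¬(¬x4 ∨ x1 → x4) ∨ x5) ∧ (x5 → (¬x4 ∨ x1 → x4))
≡ ¬x4 ∨ (¬(¬(¬x4 ∨ x1) ∨ x4) ∨ x5) ∧ (x5 → (¬x4 ∨ x1 → x4))
≡ ¬x4 ∨ (¬(¬(¬x4 ∨ x1) ∨ x4) ∨ x5) ∧ (¬x5 ∨ (¬x4 ∨ x1 → x4))
≡ ¬x4 ∨ (¬(¬(¬x4 ∨ x1) ∨ x4) ∨ x5) ∧ (¬x5 ∨ ¬(¬x4 ∨ x1) ∨ x4)
≡ ¬x4 ∨ (¬¬(¬x4 ∨ x1) ∧ ¬x4 ∨ x5) ∧ (¬x5 ∨ ¬(¬x4 ∨ x1) ∨ x4)
≡ ¬x4 ∨ ((¬x4 ∨ x1) ∧ ¬x4 ∨ x5) ∧ (¬x5 ∨ ¬(¬x4 ∨ x1) ∨ x4)
≡ ¬x4 ∨ ((¬x4 ∨ x1) ∧ ¬x4 ∨ x5) ∧ (¬x5 ∨ ¬¬x4 ∧ ¬x1 ∨ x4)
≡ ¬x4 ∨ ((¬x4 ∨ x1) ∧ ¬x4 ∨ x5) ∧ (¬x5 ∨ x4 ∧ ¬x1 ∨ x4)
≡ (¬x4 ∨ ¬x4 ∨ x1 ∨ x5) ∧ (¬x4 ∨ ¬x4 ∨ x5) ∧ (¬x4 ∨ ¬x5 ∨ x4 ∨ x4) ∧ (¬x4 ∨ ¬x5 ∨ ¬x1 ∨ x4)
≡ ¬x4 ∨ x5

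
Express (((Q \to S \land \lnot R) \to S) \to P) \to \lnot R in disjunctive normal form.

(((Q \to S \land \lnot R) \to S) \to P) \to \lnot R
= \lnot (((Q \to S \land \lnot R) \to S) \to P) \lor \lnot R   [eliminate \to]
= \lnot (\lnot ((Q \to S \land \lnot R) \to S) \lor P) \lor \lnot R   [eliminate \to]
= \lnot (\lnot (\lnot (Q \to S \land \lnot R) \lor S) \lor P) \lor \lnot R   [eliminate \to]
= \lnot (\lnot (\lnot (\lnot Q \lor S \land \lnot R) \lor S) \lor P) \lor \lnot R   [eliminate \to]
= \lnot \lnot (\lnot (\lnot Q \lor S \land \lnot R) \lor S) \land \lnot P \lor \lnot R   [De Morgan]
= (\lnot (\lnot Q \lor S \land \lnot R) \lor S) \land \lnot P \lor \lnot R   [double negation]
= (\lnot \lnot Q \land \lnot (S \land \lnot R) \lor S) \land \lnot P \lor \lnot R   [De Morgan]
= (Q \land \lnot (S \land \lnot R) \lor S) \land \lnot P \lor \lnot R   [double negation]
= (Q \land (\lnot S \lor \lnot \lnot R) \lor S) \land \lnot P \lor \lnot R   [De Morgan]
= (Q \land (\lnot S \lor R) \lor S) \land \lnot P \lor \lnot R   [double negation]
= Q \land \lnot S \land \lnot P \lor Q \land R \land \lnot P \lor S \land \lnot P \lor \lnot R   [distribute \land over \lor]

Q \land \lnot S \land \lnot P \lor Q \land R \land \lnot P \lor S \land \lnot P \lor \lnot R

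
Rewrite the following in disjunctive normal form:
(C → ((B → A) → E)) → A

(C → ((B → A) → E)) → A
= ¬(C → ((B → A) → E)) ∨ A   — eliminate →
= ¬(¬C ∨ ((B → A) → E)) ∨ A   — eliminate →
= ¬(¬C ∨ ¬(B → A) ∨ E) ∨ A   — eliminate →
= ¬(¬C ∨ ¬(¬B ∨ A) ∨ E) ∨ A   — eliminate →
= (¬¬C ∧ ¬¬(¬B ∨ A) ∧ ¬E) ∨ A   — De Morgan
= (C ∧ ¬¬(¬B ∨ A) ∧ ¬E) ∨ A   — double negation
= (C ∧ (¬B ∨ A) ∧ ¬E) ∨ A   — double negation
= (C ∧ ¬B ∧ ¬E) ∨ (C ∧ A ∧ ¬E) ∨ A   — distribute ∧ over ∨
= (C ∧ ¬B ∧ ¬E) ∨ A   — simplify

(C ∧ ¬B ∧ ¬E) ∨ A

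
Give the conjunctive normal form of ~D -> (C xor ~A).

~D -> (C xor ~A)
= ~~D | (C xor ~A)   (eliminate ->)
= ~~D | ((C | ~A) & ~(C & ~A))   (expand xor)
= D | ((C | ~A) & ~(C & ~A))   (double negation)
= D | ((C | ~A) & (~C | ~~A))   (De Morgan)
= D | ((C | ~A) & (~C | A))   (double negation)
= (D | C | ~A) & (D | ~C | A)   (distribute | over &)

(D | C | ~A) & (D | ~C | A)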